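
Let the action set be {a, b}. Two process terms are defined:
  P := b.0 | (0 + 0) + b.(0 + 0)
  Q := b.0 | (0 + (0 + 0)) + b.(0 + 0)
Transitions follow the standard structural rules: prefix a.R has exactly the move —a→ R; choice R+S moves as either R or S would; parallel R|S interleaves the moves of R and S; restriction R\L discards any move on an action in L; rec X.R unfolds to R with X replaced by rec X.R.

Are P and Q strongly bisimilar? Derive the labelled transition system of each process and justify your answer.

YES

P's transition system — 3 states:
  p0 = b.0 | (0 + 0) + b.(0 + 0) → ··b··> p1, ··b··> p2
  p1 = 0 + 0 → deadlocked
  p2 = 0 | (0 + 0) → deadlocked
Q's transition system — 3 states:
  q0 = b.0 | (0 + (0 + 0)) + b.(0 + 0) → ··b··> q1, ··b··> q2
  q1 = 0 + 0 → deadlocked
  q2 = 0 | (0 + (0 + 0)) → deadlocked
Partition-refinement fixed point:
  B0 = {p0, q0}
  B1 = {p1, p2, q1, q2}
p0 ∈ B0, q0 ∈ B0 → same block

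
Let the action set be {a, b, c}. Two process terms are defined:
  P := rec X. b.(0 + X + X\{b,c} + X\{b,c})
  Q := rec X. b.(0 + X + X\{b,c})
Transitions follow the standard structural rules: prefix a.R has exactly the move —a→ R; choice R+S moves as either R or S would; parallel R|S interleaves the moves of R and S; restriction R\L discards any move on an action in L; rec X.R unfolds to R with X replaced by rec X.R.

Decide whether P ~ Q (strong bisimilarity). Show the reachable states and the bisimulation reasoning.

P's transition system — 2 states:
  p0 = rec X. b.(0 + X + X\{b,c} + X\{b,c}) has moves ··b··> p1
  p1 = 0 + (rec X. b.(0 + X + X\{b,c} + X\{b,c})) + (rec X. b.(0 + X + X\{b,c} + X\{b,c}))\{b,c} + (rec X. b.(0 + X + X\{b,c} + X\{b,c}))\{b,c} has moves ··b··> p1
Q's transition system — 2 states:
  q0 = rec X. b.(0 + X + X\{b,c}) has moves ··b··> q1
  q1 = 0 + (rec X. b.(0 + X + X\{b,c})) + (rec X. b.(0 + X + X\{b,c}))\{b,c} has moves ··b··> q1
Partition-refinement fixed point:
  B0 = {p0, p1, q0, q1}
p0 ∈ B0, q0 ∈ B0 → same block

P ~ Q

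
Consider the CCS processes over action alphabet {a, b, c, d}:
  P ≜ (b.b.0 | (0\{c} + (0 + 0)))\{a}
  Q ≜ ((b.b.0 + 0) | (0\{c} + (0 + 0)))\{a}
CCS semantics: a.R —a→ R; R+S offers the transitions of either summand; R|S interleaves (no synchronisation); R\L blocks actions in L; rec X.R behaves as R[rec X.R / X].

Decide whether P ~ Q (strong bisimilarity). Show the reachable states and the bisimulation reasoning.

bisimilar

Reachable graph of P (3 states):
  u0 = (b.b.0 | (0\{c} + (0 + 0)))\{a} → --b--▸ u1
  u1 = (b.0 | (0\{c} + (0 + 0)))\{a} → --b--▸ u2
  u2 = (0 | (0\{c} + (0 + 0)))\{a} → stopped
Reachable graph of Q (3 states):
  v0 = ((b.b.0 + 0) | (0\{c} + (0 + 0)))\{a} → --b--▸ v1
  v1 = (b.0 | (0\{c} + (0 + 0)))\{a} → --b--▸ v2
  v2 = (0 | (0\{c} + (0 + 0)))\{a} → stopped
Coarsest stable partition (strong bisimilarity classes):
  B0 = {u0, v0}
  B1 = {u1, v1}
  B2 = {u2, v2}
u0 ∈ B0, v0 ∈ B0 → same block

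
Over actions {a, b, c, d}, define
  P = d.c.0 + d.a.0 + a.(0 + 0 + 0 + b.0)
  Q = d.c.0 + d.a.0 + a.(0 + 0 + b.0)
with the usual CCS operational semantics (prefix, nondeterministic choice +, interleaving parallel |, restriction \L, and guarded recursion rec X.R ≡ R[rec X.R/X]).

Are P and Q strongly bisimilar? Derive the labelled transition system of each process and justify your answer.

Reachable graph of P (5 states):
  u0 = d.c.0 + d.a.0 + a.(0 + 0 + 0 + b.0) :: -a-> u1, -d-> u2, -d-> u3
  u1 = 0 + 0 + 0 + b.0 :: -b-> u4
  u2 = a.0 :: -a-> u4
  u3 = c.0 :: -c-> u4
  u4 = 0 :: deadlocked
Reachable graph of Q (5 states):
  v0 = d.c.0 + d.a.0 + a.(0 + 0 + b.0) :: -a-> v1, -d-> v2, -d-> v3
  v1 = 0 + 0 + b.0 :: -b-> v4
  v2 = a.0 :: -a-> v4
  v3 = c.0 :: -c-> v4
  v4 = 0 :: deadlocked
Coarsest stable partition (strong bisimilarity classes):
  B0 = {u0, v0}
  B1 = {u1, v1}
  B2 = {u4, v4}
  B3 = {u3, v3}
  B4 = {u2, v2}
u0 ∈ B0, v0 ∈ B0 → same block

YES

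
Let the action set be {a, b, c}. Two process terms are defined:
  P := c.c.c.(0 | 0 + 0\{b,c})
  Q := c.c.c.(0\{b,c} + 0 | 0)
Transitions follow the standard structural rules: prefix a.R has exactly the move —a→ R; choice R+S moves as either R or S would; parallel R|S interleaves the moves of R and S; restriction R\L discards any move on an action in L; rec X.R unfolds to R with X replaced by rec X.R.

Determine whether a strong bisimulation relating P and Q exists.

YES

LTS(P): 4 reachable states
  s0 = c.c.c.(0 | 0 + 0\{b,c}) → -c-> s1
  s1 = c.c.(0 | 0 + 0\{b,c}) → -c-> s2
  s2 = c.(0 | 0 + 0\{b,c}) → -c-> s3
  s3 = 0 | 0 + 0\{b,c} → ·
LTS(Q): 4 reachable states
  t0 = c.c.c.(0\{b,c} + 0 | 0) → -c-> t1
  t1 = c.c.(0\{b,c} + 0 | 0) → -c-> t2
  t2 = c.(0\{b,c} + 0 | 0) → -c-> t3
  t3 = 0\{b,c} + 0 | 0 → ·
Coarsest stable partition (strong bisimilarity classes):
  B0 = {s0, t0}
  B1 = {s1, t1}
  B2 = {s2, t2}
  B3 = {s3, t3}
s0 ∈ B0, t0 ∈ B0 → same block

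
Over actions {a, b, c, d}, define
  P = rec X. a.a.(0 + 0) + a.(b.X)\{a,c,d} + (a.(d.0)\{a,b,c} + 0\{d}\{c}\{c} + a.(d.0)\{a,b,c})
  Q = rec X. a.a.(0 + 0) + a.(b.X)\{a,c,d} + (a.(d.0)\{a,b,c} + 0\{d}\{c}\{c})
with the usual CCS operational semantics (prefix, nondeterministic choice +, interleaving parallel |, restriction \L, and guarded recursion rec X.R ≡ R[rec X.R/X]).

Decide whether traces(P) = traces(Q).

YES

Reachable graph of P (7 states):
  p0 = rec X. a.a.(0 + 0) + a.(b.X)\{a,c,d} + (a.(d.0)\{a,b,c} + 0\{d}\{c}\{c} + a.(d.0)\{a,b,c}) :: --a--▸ p1, --a--▸ p2, --a--▸ p3
  p1 = (b.(rec X. a.a.(0 + 0) + a.(b.X)\{a,c,d} + (a.(d.0)\{a,b,c} + 0\{d}\{c}\{c} + a.(d.0)\{a,b,c})))\{a,c,d} :: --b--▸ p4
  p2 = (d.0)\{a,b,c} :: --d--▸ p5
  p3 = a.(0 + 0) :: --a--▸ p6
  p4 = (rec X. a.a.(0 + 0) + a.(b.X)\{a,c,d} + (a.(d.0)\{a,b,c} + 0\{d}\{c}\{c} + a.(d.0)\{a,b,c}))\{a,c,d} :: ∅
  p5 = 0\{a,b,c} :: ∅
  p6 = 0 + 0 :: ∅
Reachable graph of Q (7 states):
  q0 = rec X. a.a.(0 + 0) + a.(b.X)\{a,c,d} + (a.(d.0)\{a,b,c} + 0\{d}\{c}\{c}) :: --a--▸ q1, --a--▸ q2, --a--▸ q3
  q1 = (b.(rec X. a.a.(0 + 0) + a.(b.X)\{a,c,d} + (a.(d.0)\{a,b,c} + 0\{d}\{c}\{c})))\{a,c,d} :: --b--▸ q4
  q2 = (d.0)\{a,b,c} :: --d--▸ q5
  q3 = a.(0 + 0) :: --a--▸ q6
  q4 = (rec X. a.a.(0 + 0) + a.(b.X)\{a,c,d} + (a.(d.0)\{a,b,c} + 0\{d}\{c}\{c}))\{a,c,d} :: ∅
  q5 = 0\{a,b,c} :: ∅
  q6 = 0 + 0 :: ∅
Partition-refinement fixed point:
  B0 = {p0, q0}
  B1 = {p3, q3}
  B2 = {p4, p5, p6, q4, q5, q6}
  B3 = {p2, q2}
  B4 = {p1, q1}
p0 ∈ B0, q0 ∈ B0 → same block
Bisimilar ⇒ trace-equivalent.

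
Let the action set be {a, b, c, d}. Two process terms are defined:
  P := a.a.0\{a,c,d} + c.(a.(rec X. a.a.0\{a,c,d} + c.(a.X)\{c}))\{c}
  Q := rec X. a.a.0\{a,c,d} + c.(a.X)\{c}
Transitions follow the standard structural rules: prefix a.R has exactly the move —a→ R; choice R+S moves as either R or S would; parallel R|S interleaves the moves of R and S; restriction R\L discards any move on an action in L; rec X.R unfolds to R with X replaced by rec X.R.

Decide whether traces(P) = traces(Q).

Reachable graph of P (7 states):
  m0 = a.a.0\{a,c,d} + c.(a.(rec X. a.a.0\{a,c,d} + c.(a.X)\{c}))\{c} | =a=> m1, =c=> m2
  m1 = a.0\{a,c,d} | =a=> m3
  m2 = (a.(rec X. a.a.0\{a,c,d} + c.(a.X)\{c}))\{c} | =a=> m4
  m3 = 0\{a,c,d} | stopped
  m4 = (rec X. a.a.0\{a,c,d} + c.(a.X)\{c})\{c} | =a=> m5
  m5 = (a.0\{a,c,d})\{c} | =a=> m6
  m6 = 0\{a,c,d}\{c} | stopped
Reachable graph of Q (7 states):
  n0 = rec X. a.a.0\{a,c,d} + c.(a.X)\{c} | =a=> n1, =c=> n2
  n1 = a.0\{a,c,d} | =a=> n3
  n2 = (a.(rec X. a.a.0\{a,c,d} + c.(a.X)\{c}))\{c} | =a=> n4
  n3 = 0\{a,c,d} | stopped
  n4 = (rec X. a.a.0\{a,c,d} + c.(a.X)\{c})\{c} | =a=> n5
  n5 = (a.0\{a,c,d})\{c} | =a=> n6
  n6 = 0\{a,c,d}\{c} | stopped
Partition-refinement fixed point:
  B0 = {m0, n0}
  B1 = {m2, n2}
  B2 = {m4, n4}
  B3 = {m1, m5, n1, n5}
  B4 = {m3, m6, n3, n6}
m0 ∈ B0, n0 ∈ B0 → same block
Bisimilar ⇒ trace-equivalent.

YES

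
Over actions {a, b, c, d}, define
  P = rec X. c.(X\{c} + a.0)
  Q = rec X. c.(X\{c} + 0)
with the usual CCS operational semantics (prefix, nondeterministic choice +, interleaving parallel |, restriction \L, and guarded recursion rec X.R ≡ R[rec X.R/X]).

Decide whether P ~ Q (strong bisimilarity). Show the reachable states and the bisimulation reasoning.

Reachable graph of P (3 states):
  s0 = rec X. c.(X\{c} + a.0) | -c-> s1
  s1 = (rec X. c.(X\{c} + a.0))\{c} + a.0 | -a-> s2
  s2 = 0 | ∅
Reachable graph of Q (2 states):
  t0 = rec X. c.(X\{c} + 0) | -c-> t1
  t1 = (rec X. c.(X\{c} + 0))\{c} + 0 | ∅
Partition-refinement fixed point:
  B0 = {s0}
  B1 = {s1}
  B2 = {s2, t1}
  B3 = {t0}
s0 ∈ B0, t0 ∈ B3 → different blocks

NO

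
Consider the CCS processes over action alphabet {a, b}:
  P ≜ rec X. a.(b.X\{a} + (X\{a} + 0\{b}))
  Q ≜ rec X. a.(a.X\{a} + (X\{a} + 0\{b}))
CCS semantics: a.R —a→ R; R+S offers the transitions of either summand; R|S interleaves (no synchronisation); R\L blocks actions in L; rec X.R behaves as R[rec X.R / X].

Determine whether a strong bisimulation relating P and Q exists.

LTS(P): 3 reachable states
  u0 = rec X. a.(b.X\{a} + (X\{a} + 0\{b})) has moves —a→ u1
  u1 = b.(rec X. a.(b.X\{a} + (X\{a} + 0\{b})))\{a} + ((rec X. a.(b.X\{a} + (X\{a} + 0\{b})))\{a} + 0\{b}) has moves —b→ u2
  u2 = (rec X. a.(b.X\{a} + (X\{a} + 0\{b})))\{a} has moves ∅
LTS(Q): 3 reachable states
  v0 = rec X. a.(a.X\{a} + (X\{a} + 0\{b})) has moves —a→ v1
  v1 = a.(rec X. a.(a.X\{a} + (X\{a} + 0\{b})))\{a} + ((rec X. a.(a.X\{a} + (X\{a} + 0\{b})))\{a} + 0\{b}) has moves —a→ v2
  v2 = (rec X. a.(a.X\{a} + (X\{a} + 0\{b})))\{a} has moves ∅
Partition-refinement fixed point:
  B0 = {u0}
  B1 = {u1}
  B2 = {u2, v2}
  B3 = {v0}
  B4 = {v1}
u0 ∈ B0, v0 ∈ B3 → different blocks

P ≁ Q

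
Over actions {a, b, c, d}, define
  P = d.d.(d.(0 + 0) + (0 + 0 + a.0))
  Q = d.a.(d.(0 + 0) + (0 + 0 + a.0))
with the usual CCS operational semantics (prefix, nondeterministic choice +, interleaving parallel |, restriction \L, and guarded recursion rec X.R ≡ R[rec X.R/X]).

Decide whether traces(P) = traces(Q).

LTS(P): 5 reachable states
  p0 = d.d.(d.(0 + 0) + (0 + 0 + a.0)) :: --d--▸ p1
  p1 = d.(d.(0 + 0) + (0 + 0 + a.0)) :: --d--▸ p2
  p2 = d.(0 + 0) + (0 + 0 + a.0) :: --a--▸ p3, --d--▸ p4
  p3 = 0 :: ∅
  p4 = 0 + 0 :: ∅
LTS(Q): 5 reachable states
  q0 = d.a.(d.(0 + 0) + (0 + 0 + a.0)) :: --d--▸ q1
  q1 = a.(d.(0 + 0) + (0 + 0 + a.0)) :: --a--▸ q2
  q2 = d.(0 + 0) + (0 + 0 + a.0) :: --a--▸ q3, --d--▸ q4
  q3 = 0 :: ∅
  q4 = 0 + 0 :: ∅
Executing dd from P (initial set {p0}):
  [1] d ⇒ {p1}
  [2] d ⇒ {p2}
  ✓ P
Executing dd from Q (initial set {q0}):
  [1] d ⇒ {q1}
  [2] d ⇒ no successor for Q

traces(P) ≠ traces(Q) — witness ⟨dd⟩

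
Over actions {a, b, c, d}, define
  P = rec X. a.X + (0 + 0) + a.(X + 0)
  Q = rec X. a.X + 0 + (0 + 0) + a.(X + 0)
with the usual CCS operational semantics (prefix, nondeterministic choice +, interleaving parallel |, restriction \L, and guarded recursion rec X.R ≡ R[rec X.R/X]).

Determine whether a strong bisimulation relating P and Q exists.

Reachable graph of P (2 states):
  m0 = rec X. a.X + (0 + 0) + a.(X + 0) | ··a··> m0, ··a··> m1
  m1 = (rec X. a.X + (0 + 0) + a.(X + 0)) + 0 | ··a··> m0, ··a··> m1
Reachable graph of Q (2 states):
  n0 = rec X. a.X + 0 + (0 + 0) + a.(X + 0) | ··a··> n0, ··a··> n1
  n1 = (rec X. a.X + 0 + (0 + 0) + a.(X + 0)) + 0 | ··a··> n0, ··a··> n1
Coarsest stable partition (strong bisimilarity classes):
  B0 = {m0, m1, n0, n1}
m0 ∈ B0, n0 ∈ B0 → same block

YES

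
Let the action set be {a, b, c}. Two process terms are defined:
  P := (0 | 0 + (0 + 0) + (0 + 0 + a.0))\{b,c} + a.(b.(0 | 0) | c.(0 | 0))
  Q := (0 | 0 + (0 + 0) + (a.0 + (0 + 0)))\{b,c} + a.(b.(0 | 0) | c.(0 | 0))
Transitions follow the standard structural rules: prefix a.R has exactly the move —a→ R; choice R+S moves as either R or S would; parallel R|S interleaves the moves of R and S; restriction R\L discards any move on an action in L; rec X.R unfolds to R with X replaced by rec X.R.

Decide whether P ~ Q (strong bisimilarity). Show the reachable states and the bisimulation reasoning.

P's transition system — 6 states:
  u0 = (0 | 0 + (0 + 0) + (0 + 0 + a.0))\{b,c} + a.(b.(0 | 0) | c.(0 | 0)) has moves —a→ u1, —a→ u2
  u1 = 0\{b,c} has moves ∅
  u2 = b.(0 | 0) | c.(0 | 0) has moves —b→ u3, —c→ u4
  u3 = 0 | 0 | c.(0 | 0) has moves —c→ u5
  u4 = b.(0 | 0) | (0 | 0) has moves —b→ u5
  u5 = 0 | 0 | (0 | 0) has moves ∅
Q's transition system — 6 states:
  v0 = (0 | 0 + (0 + 0) + (a.0 + (0 + 0)))\{b,c} + a.(b.(0 | 0) | c.(0 | 0)) has moves —a→ v1, —a→ v2
  v1 = 0\{b,c} has moves ∅
  v2 = b.(0 | 0) | c.(0 | 0) has moves —b→ v3, —c→ v4
  v3 = 0 | 0 | c.(0 | 0) has moves —c→ v5
  v4 = b.(0 | 0) | (0 | 0) has moves —b→ v5
  v5 = 0 | 0 | (0 | 0) has moves ∅
Partition-refinement fixed point:
  B0 = {u0, v0}
  B1 = {u1, u5, v1, v5}
  B2 = {u2, v2}
  B3 = {u4, v4}
  B4 = {u3, v3}
u0 ∈ B0, v0 ∈ B0 → same block

YES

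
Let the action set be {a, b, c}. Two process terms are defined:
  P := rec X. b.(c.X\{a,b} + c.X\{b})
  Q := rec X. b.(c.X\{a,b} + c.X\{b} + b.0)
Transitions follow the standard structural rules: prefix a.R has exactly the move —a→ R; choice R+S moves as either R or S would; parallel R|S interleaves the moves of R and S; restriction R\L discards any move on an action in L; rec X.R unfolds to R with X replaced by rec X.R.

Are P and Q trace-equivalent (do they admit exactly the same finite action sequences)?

trace-distinct — witness ⟨bb⟩

Reachable graph of P (4 states):
  u0 = rec X. b.(c.X\{a,b} + c.X\{b}) has moves =b=> u1
  u1 = c.(rec X. b.(c.X\{a,b} + c.X\{b}))\{a,b} + c.(rec X. b.(c.X\{a,b} + c.X\{b}))\{b} has moves =c=> u2, =c=> u3
  u2 = (rec X. b.(c.X\{a,b} + c.X\{b}))\{a,b} has moves ∅
  u3 = (rec X. b.(c.X\{a,b} + c.X\{b}))\{b} has moves ∅
Reachable graph of Q (5 states):
  v0 = rec X. b.(c.X\{a,b} + c.X\{b} + b.0) has moves =b=> v1
  v1 = c.(rec X. b.(c.X\{a,b} + c.X\{b} + b.0))\{a,b} + c.(rec X. b.(c.X\{a,b} + c.X\{b} + b.0))\{b} + b.0 has moves =b=> v2, =c=> v3, =c=> v4
  v2 = 0 has moves ∅
  v3 = (rec X. b.(c.X\{a,b} + c.X\{b} + b.0))\{a,b} has moves ∅
  v4 = (rec X. b.(c.X\{a,b} + c.X\{b} + b.0))\{b} has moves ∅
Run σ = ⟨bb⟩ on Q: start {v0}
  step 1 (b): {v1}
  step 2 (b): {v2}
  Q completes σ.
Run σ = ⟨bb⟩ on P: start {u0}
  step 1 (b): {u1}
  step 2 (b): ∅  — P cannot continue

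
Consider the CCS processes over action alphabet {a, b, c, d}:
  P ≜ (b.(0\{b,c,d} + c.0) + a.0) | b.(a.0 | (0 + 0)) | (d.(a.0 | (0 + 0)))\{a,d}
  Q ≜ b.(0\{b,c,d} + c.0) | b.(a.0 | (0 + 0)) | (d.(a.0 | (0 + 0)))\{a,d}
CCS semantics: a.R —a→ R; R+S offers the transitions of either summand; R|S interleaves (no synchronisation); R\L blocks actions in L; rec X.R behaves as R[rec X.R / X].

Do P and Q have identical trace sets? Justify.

traces(P) ≠ traces(Q) — witness ⟨a⟩

Reachable graph of P (9 states):
  p0 = (b.(0\{b,c,d} + c.0) + a.0) | b.(a.0 | (0 + 0)) | (d.(a.0 | (0 + 0)))\{a,d} ⊢ —a→ p1, —b→ p2, —b→ p3
  p1 = 0 | b.(a.0 | (0 + 0)) | (d.(a.0 | (0 + 0)))\{a,d} ⊢ —b→ p4
  p2 = (0\{b,c,d} + c.0) | b.(a.0 | (0 + 0)) | (d.(a.0 | (0 + 0)))\{a,d} ⊢ —b→ p5, —c→ p1
  p3 = (b.(0\{b,c,d} + c.0) + a.0) | (a.0 | (0 + 0)) | (d.(a.0 | (0 + 0)))\{a,d} ⊢ —a→ p4, —a→ p6, —b→ p5
  p4 = 0 | (a.0 | (0 + 0)) | (d.(a.0 | (0 + 0)))\{a,d} ⊢ —a→ p7
  p5 = (0\{b,c,d} + c.0) | (a.0 | (0 + 0)) | (d.(a.0 | (0 + 0)))\{a,d} ⊢ —a→ p8, —c→ p4
  p6 = (b.(0\{b,c,d} + c.0) + a.0) | (0 | (0 + 0)) | (d.(a.0 | (0 + 0)))\{a,d} ⊢ —a→ p7, —b→ p8
  p7 = 0 | (0 | (0 + 0)) | (d.(a.0 | (0 + 0)))\{a,d} ⊢ (no moves)
  p8 = (0\{b,c,d} + c.0) | (0 | (0 + 0)) | (d.(a.0 | (0 + 0)))\{a,d} ⊢ —c→ p7
Reachable graph of Q (9 states):
  q0 = b.(0\{b,c,d} + c.0) | b.(a.0 | (0 + 0)) | (d.(a.0 | (0 + 0)))\{a,d} ⊢ —b→ q1, —b→ q2
  q1 = (0\{b,c,d} + c.0) | b.(a.0 | (0 + 0)) | (d.(a.0 | (0 + 0)))\{a,d} ⊢ —b→ q3, —c→ q4
  q2 = b.(0\{b,c,d} + c.0) | (a.0 | (0 + 0)) | (d.(a.0 | (0 + 0)))\{a,d} ⊢ —a→ q5, —b→ q3
  q3 = (0\{b,c,d} + c.0) | (a.0 | (0 + 0)) | (d.(a.0 | (0 + 0)))\{a,d} ⊢ —a→ q6, —c→ q7
  q4 = 0 | b.(a.0 | (0 + 0)) | (d.(a.0 | (0 + 0)))\{a,d} ⊢ —b→ q7
  q5 = b.(0\{b,c,d} + c.0) | (0 | (0 + 0)) | (d.(a.0 | (0 + 0)))\{a,d} ⊢ —b→ q6
  q6 = (0\{b,c,d} + c.0) | (0 | (0 + 0)) | (d.(a.0 | (0 + 0)))\{a,d} ⊢ —c→ q8
  q7 = 0 | (a.0 | (0 + 0)) | (d.(a.0 | (0 + 0)))\{a,d} ⊢ —a→ q8
  q8 = 0 | (0 | (0 + 0)) | (d.(a.0 | (0 + 0)))\{a,d} ⊢ (no moves)
Executing a from P (initial set {p0}):
  [1] a ⇒ {p1}
  — P admits the full trace.
Executing a from Q (initial set {q0}):
  [1] a ⇒ ∅  — Q cannot continue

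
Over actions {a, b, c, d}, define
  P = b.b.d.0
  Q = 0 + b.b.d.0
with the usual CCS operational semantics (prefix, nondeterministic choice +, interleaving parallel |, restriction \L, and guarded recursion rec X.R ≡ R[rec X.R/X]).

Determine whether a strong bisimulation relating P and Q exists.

bisimilar

P's transition system — 4 states:
  p0 = b.b.d.0 → —b→ p1
  p1 = b.d.0 → —b→ p2
  p2 = d.0 → —d→ p3
  p3 = 0 → (no moves)
Q's transition system — 4 states:
  q0 = 0 + b.b.d.0 → —b→ q1
  q1 = b.d.0 → —b→ q2
  q2 = d.0 → —d→ q3
  q3 = 0 → (no moves)
Coarsest stable partition (strong bisimilarity classes):
  B0 = {p0, q0}
  B1 = {p1, q1}
  B2 = {p2, q2}
  B3 = {p3, q3}
p0 ∈ B0, q0 ∈ B0 → same block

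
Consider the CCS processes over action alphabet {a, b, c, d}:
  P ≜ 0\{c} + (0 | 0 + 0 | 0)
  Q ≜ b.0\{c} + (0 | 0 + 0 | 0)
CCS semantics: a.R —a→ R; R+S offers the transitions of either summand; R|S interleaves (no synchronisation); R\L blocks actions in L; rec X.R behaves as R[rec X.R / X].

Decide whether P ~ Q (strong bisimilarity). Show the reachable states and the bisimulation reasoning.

LTS(P): 1 reachable states
  s0 = 0\{c} + (0 | 0 + 0 | 0) → (no moves)
LTS(Q): 2 reachable states
  t0 = b.0\{c} + (0 | 0 + 0 | 0) → —b→ t1
  t1 = 0\{c} → (no moves)
Coarsest stable partition (strong bisimilarity classes):
  B0 = {s0, t1}
  B1 = {t0}
s0 ∈ B0, t0 ∈ B1 → different blocks

NO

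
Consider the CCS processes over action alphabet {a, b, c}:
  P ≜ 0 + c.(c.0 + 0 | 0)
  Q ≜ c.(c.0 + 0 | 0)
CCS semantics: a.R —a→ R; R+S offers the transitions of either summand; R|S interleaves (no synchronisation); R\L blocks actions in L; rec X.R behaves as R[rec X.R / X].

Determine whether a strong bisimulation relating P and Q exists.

Reachable graph of P (3 states):
  s0 = 0 + c.(c.0 + 0 | 0) has moves --c--▸ s1
  s1 = c.0 + 0 | 0 has moves --c--▸ s2
  s2 = 0 has moves ∅
Reachable graph of Q (3 states):
  t0 = c.(c.0 + 0 | 0) has moves --c--▸ t1
  t1 = c.0 + 0 | 0 has moves --c--▸ t2
  t2 = 0 has moves ∅
Bisimilarity quotient blocks:
  B0 = {s0, t0}
  B1 = {s1, t1}
  B2 = {s2, t2}
s0 ∈ B0, t0 ∈ B0 → same block

bisimilar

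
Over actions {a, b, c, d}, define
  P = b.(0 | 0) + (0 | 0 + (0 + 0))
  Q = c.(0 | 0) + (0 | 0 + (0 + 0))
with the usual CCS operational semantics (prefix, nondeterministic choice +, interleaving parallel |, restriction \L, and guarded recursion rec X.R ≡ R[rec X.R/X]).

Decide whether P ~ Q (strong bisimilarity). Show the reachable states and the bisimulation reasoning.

LTS(P): 2 reachable states
  s0 = b.(0 | 0) + (0 | 0 + (0 + 0)) → -b-> s1
  s1 = 0 | 0 → deadlocked
LTS(Q): 2 reachable states
  t0 = c.(0 | 0) + (0 | 0 + (0 + 0)) → -c-> t1
  t1 = 0 | 0 → deadlocked
Coarsest stable partition (strong bisimilarity classes):
  B0 = {s0}
  B1 = {s1, t1}
  B2 = {t0}
s0 ∈ B0, t0 ∈ B2 → different blocks

not bisimilar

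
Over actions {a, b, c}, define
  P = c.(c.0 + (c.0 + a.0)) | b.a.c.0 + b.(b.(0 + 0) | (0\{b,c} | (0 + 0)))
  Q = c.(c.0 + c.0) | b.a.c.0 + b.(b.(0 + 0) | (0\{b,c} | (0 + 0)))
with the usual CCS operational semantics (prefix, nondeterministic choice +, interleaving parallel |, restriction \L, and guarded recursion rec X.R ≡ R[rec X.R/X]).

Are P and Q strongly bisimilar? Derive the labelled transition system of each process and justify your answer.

Reachable graph of P (14 states):
  p0 = c.(c.0 + (c.0 + a.0)) | b.a.c.0 + b.(b.(0 + 0) | (0\{b,c} | (0 + 0))) has moves --b--▸ p1, --b--▸ p2, --c--▸ p3
  p1 = b.(0 + 0) | (0\{b,c} | (0 + 0)) has moves --b--▸ p4
  p2 = c.(c.0 + (c.0 + a.0)) | a.c.0 has moves --a--▸ p5, --c--▸ p6
  p3 = (c.0 + (c.0 + a.0)) | b.a.c.0 has moves --a--▸ p7, --b--▸ p6, --c--▸ p7
  p4 = (0 + 0) | (0\{b,c} | (0 + 0)) has moves deadlocked
  p5 = c.(c.0 + (c.0 + a.0)) | c.0 has moves --c--▸ p8, --c--▸ p9
  p6 = (c.0 + (c.0 + a.0)) | a.c.0 has moves --a--▸ p10, --a--▸ p8, --c--▸ p10
  p7 = 0 | b.a.c.0 has moves --b--▸ p10
  p8 = (c.0 + (c.0 + a.0)) | c.0 has moves --a--▸ p11, --c--▸ p11, --c--▸ p12
  p9 = c.(c.0 + (c.0 + a.0)) | 0 has moves --c--▸ p12
  p10 = 0 | a.c.0 has moves --a--▸ p11
  p11 = 0 | c.0 has moves --c--▸ p13
  p12 = (c.0 + (c.0 + a.0)) | 0 has moves --a--▸ p13, --c--▸ p13
  p13 = 0 | 0 has moves deadlocked
Reachable graph of Q (14 states):
  q0 = c.(c.0 + c.0) | b.a.c.0 + b.(b.(0 + 0) | (0\{b,c} | (0 + 0))) has moves --b--▸ q1, --b--▸ q2, --c--▸ q3
  q1 = b.(0 + 0) | (0\{b,c} | (0 + 0)) has moves --b--▸ q4
  q2 = c.(c.0 + c.0) | a.c.0 has moves --a--▸ q5, --c--▸ q6
  q3 = (c.0 + c.0) | b.a.c.0 has moves --b--▸ q6, --c--▸ q7
  q4 = (0 + 0) | (0\{b,c} | (0 + 0)) has moves deadlocked
  q5 = c.(c.0 + c.0) | c.0 has moves --c--▸ q8, --c--▸ q9
  q6 = (c.0 + c.0) | a.c.0 has moves --a--▸ q8, --c--▸ q10
  q7 = 0 | b.a.c.0 has moves --b--▸ q10
  q8 = (c.0 + c.0) | c.0 has moves --c--▸ q11, --c--▸ q12
  q9 = c.(c.0 + c.0) | 0 has moves --c--▸ q11
  q10 = 0 | a.c.0 has moves --a--▸ q12
  q11 = (c.0 + c.0) | 0 has moves --c--▸ q13
  q12 = 0 | c.0 has moves --c--▸ q13
  q13 = 0 | 0 has moves deadlocked
Bisimilarity quotient blocks:
  B0 = {p0}
  B1 = {p3}
  B2 = {p7, q7}
  B3 = {p10, q10}
  B4 = {p11, q11, q12}
  B5 = {p13, p4, q13, q4}
  B6 = {p6}
  B7 = {p8}
  B8 = {p12}
  B9 = {p1, q1}
  B10 = {p2}
  B11 = {p5}
  B12 = {p9}
  B13 = {q0}
  B14 = {q3}
  B15 = {q6}
  B16 = {q8, q9}
  B17 = {q2}
  B18 = {q5}
p0 ∈ B0, q0 ∈ B13 → different blocks

not bisimilar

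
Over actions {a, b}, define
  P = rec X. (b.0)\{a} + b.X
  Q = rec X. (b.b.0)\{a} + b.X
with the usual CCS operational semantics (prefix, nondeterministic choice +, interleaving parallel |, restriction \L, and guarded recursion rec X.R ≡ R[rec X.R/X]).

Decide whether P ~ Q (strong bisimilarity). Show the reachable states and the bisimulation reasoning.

NO

LTS(P): 2 reachable states
  u0 = rec X. (b.0)\{a} + b.X ⊢ --b--▸ u0, --b--▸ u1
  u1 = 0\{a} ⊢ deadlocked
LTS(Q): 3 reachable states
  v0 = rec X. (b.b.0)\{a} + b.X ⊢ --b--▸ v0, --b--▸ v1
  v1 = (b.0)\{a} ⊢ --b--▸ v2
  v2 = 0\{a} ⊢ deadlocked
Bisimilarity quotient blocks:
  B0 = {u0}
  B1 = {u1, v2}
  B2 = {v0}
  B3 = {v1}
u0 ∈ B0, v0 ∈ B2 → different blocks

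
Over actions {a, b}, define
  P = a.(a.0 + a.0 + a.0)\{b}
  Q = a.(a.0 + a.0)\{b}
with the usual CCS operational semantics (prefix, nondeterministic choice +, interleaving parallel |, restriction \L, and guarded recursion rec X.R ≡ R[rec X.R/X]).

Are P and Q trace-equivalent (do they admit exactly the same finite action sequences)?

YES

P's transition system — 3 states:
  s0 = a.(a.0 + a.0 + a.0)\{b} has moves ··a··> s1
  s1 = (a.0 + a.0 + a.0)\{b} has moves ··a··> s2
  s2 = 0\{b} has moves stopped
Q's transition system — 3 states:
  t0 = a.(a.0 + a.0)\{b} has moves ··a··> t1
  t1 = (a.0 + a.0)\{b} has moves ··a··> t2
  t2 = 0\{b} has moves stopped
Bisimilarity quotient blocks:
  B0 = {s0, t0}
  B1 = {s1, t1}
  B2 = {s2, t2}
s0 ∈ B0, t0 ∈ B0 → same block
Bisimilar ⇒ trace-equivalent.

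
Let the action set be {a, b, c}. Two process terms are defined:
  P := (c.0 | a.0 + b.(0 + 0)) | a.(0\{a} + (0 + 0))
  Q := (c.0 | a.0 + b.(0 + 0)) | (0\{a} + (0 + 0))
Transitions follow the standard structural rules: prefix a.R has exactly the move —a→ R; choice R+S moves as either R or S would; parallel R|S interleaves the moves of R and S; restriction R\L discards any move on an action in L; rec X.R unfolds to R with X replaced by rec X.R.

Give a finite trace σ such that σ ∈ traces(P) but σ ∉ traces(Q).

aa

P's transition system — 10 states:
  m0 = (c.0 | a.0 + b.(0 + 0)) | a.(0\{a} + (0 + 0)) → —a→ m1, —a→ m2, —b→ m3, —c→ m4
  m1 = (c.0 | a.0 + b.(0 + 0)) | (0\{a} + (0 + 0)) → —a→ m5, —b→ m6, —c→ m7
  m2 = c.0 | 0 | a.(0\{a} + (0 + 0)) → —a→ m5, —c→ m8
  m3 = (0 + 0) | a.(0\{a} + (0 + 0)) → —a→ m6
  m4 = 0 | a.0 | a.(0\{a} + (0 + 0)) → —a→ m7, —a→ m8
  m5 = c.0 | 0 | (0\{a} + (0 + 0)) → —c→ m9
  m6 = (0 + 0) | (0\{a} + (0 + 0)) → stopped
  m7 = 0 | a.0 | (0\{a} + (0 + 0)) → —a→ m9
  m8 = 0 | 0 | a.(0\{a} + (0 + 0)) → —a→ m9
  m9 = 0 | 0 | (0\{a} + (0 + 0)) → stopped
Q's transition system — 5 states:
  n0 = (c.0 | a.0 + b.(0 + 0)) | (0\{a} + (0 + 0)) → —a→ n1, —b→ n2, —c→ n3
  n1 = c.0 | 0 | (0\{a} + (0 + 0)) → —c→ n4
  n2 = (0 + 0) | (0\{a} + (0 + 0)) → stopped
  n3 = 0 | a.0 | (0\{a} + (0 + 0)) → —a→ n4
  n4 = 0 | 0 | (0\{a} + (0 + 0)) → stopped
Executing aa from P (initial set {m0}):
  step 1 (a): {m1, m2}
  step 2 (a): {m5}
  P completes σ.
Executing aa from Q (initial set {n0}):
  step 1 (a): {n1}
  step 2 (a): no successor for Q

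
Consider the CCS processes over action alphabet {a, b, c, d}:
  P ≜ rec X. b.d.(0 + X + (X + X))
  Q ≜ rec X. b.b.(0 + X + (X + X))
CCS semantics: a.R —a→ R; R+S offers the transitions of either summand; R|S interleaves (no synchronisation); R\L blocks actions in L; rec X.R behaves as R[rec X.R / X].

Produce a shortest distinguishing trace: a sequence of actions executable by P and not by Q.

P's transition system — 3 states:
  p0 = rec X. b.d.(0 + X + (X + X)) | -b-> p1
  p1 = d.(0 + (rec X. b.d.(0 + X + (X + X))) + ((rec X. b.d.(0 + X + (X + X))) + (rec X. b.d.(0 + X + (X + X))))) | -d-> p2
  p2 = 0 + (rec X. b.d.(0 + X + (X + X))) + ((rec X. b.d.(0 + X + (X + X))) + (rec X. b.d.(0 + X + (X + X)))) | -b-> p1
Q's transition system — 3 states:
  q0 = rec X. b.b.(0 + X + (X + X)) | -b-> q1
  q1 = b.(0 + (rec X. b.b.(0 + X + (X + X))) + ((rec X. b.b.(0 + X + (X + X))) + (rec X. b.b.(0 + X + (X + X))))) | -b-> q2
  q2 = 0 + (rec X. b.b.(0 + X + (X + X))) + ((rec X. b.b.(0 + X + (X + X))) + (rec X. b.b.(0 + X + (X + X)))) | -b-> q1
Trace ⟨bd⟩ through P, begin at {p0}:
  after b @ step 1: {p1}
  after d @ step 2: {p2}
  ✓ P
Trace ⟨bd⟩ through Q, begin at {q0}:
  after b @ step 1: {q1}
  after d @ step 2: ∅ (Q stuck)

bd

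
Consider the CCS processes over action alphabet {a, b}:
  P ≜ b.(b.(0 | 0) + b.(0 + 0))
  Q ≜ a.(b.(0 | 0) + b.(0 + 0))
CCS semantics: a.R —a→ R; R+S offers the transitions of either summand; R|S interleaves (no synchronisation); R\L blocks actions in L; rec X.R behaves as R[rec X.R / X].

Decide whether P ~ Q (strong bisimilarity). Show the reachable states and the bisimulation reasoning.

Reachable graph of P (4 states):
  p0 = b.(b.(0 | 0) + b.(0 + 0)) ⊢ ··b··> p1
  p1 = b.(0 | 0) + b.(0 + 0) ⊢ ··b··> p2, ··b··> p3
  p2 = 0 + 0 ⊢ ·
  p3 = 0 | 0 ⊢ ·
Reachable graph of Q (4 states):
  q0 = a.(b.(0 | 0) + b.(0 + 0)) ⊢ ··a··> q1
  q1 = b.(0 | 0) + b.(0 + 0) ⊢ ··b··> q2, ··b··> q3
  q2 = 0 + 0 ⊢ ·
  q3 = 0 | 0 ⊢ ·
Partition-refinement fixed point:
  B0 = {p0}
  B1 = {p1, q1}
  B2 = {p2, p3, q2, q3}
  B3 = {q0}
p0 ∈ B0, q0 ∈ B3 → different blocks

NO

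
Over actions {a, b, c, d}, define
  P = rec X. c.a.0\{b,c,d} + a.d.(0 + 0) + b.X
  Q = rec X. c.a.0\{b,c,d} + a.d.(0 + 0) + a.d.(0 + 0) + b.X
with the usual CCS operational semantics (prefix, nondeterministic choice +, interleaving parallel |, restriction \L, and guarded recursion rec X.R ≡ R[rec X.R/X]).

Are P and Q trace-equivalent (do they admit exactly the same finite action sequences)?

P's transition system — 5 states:
  m0 = rec X. c.a.0\{b,c,d} + a.d.(0 + 0) + b.X has moves —a→ m1, —b→ m0, —c→ m2
  m1 = d.(0 + 0) has moves —d→ m3
  m2 = a.0\{b,c,d} has moves —a→ m4
  m3 = 0 + 0 has moves ·
  m4 = 0\{b,c,d} has moves ·
Q's transition system — 5 states:
  n0 = rec X. c.a.0\{b,c,d} + a.d.(0 + 0) + a.d.(0 + 0) + b.X has moves —a→ n1, —b→ n0, —c→ n2
  n1 = d.(0 + 0) has moves —d→ n3
  n2 = a.0\{b,c,d} has moves —a→ n4
  n3 = 0 + 0 has moves ·
  n4 = 0\{b,c,d} has moves ·
Coarsest stable partition (strong bisimilarity classes):
  B0 = {m0, n0}
  B1 = {m2, n2}
  B2 = {m3, m4, n3, n4}
  B3 = {m1, n1}
m0 ∈ B0, n0 ∈ B0 → same block
Bisimilar ⇒ trace-equivalent.

trace-equivalent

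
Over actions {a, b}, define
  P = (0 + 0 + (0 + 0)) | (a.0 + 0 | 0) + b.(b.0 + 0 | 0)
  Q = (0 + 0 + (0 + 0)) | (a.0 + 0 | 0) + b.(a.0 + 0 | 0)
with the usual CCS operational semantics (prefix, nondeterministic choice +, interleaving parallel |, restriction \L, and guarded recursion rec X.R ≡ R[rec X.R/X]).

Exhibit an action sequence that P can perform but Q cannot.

P's transition system — 4 states:
  s0 = (0 + 0 + (0 + 0)) | (a.0 + 0 | 0) + b.(b.0 + 0 | 0) ⊢ --a--▸ s1, --b--▸ s2
  s1 = (0 + 0 + (0 + 0)) | 0 ⊢ stopped
  s2 = b.0 + 0 | 0 ⊢ --b--▸ s3
  s3 = 0 ⊢ stopped
Q's transition system — 4 states:
  t0 = (0 + 0 + (0 + 0)) | (a.0 + 0 | 0) + b.(a.0 + 0 | 0) ⊢ --a--▸ t1, --b--▸ t2
  t1 = (0 + 0 + (0 + 0)) | 0 ⊢ stopped
  t2 = a.0 + 0 | 0 ⊢ --a--▸ t3
  t3 = 0 ⊢ stopped
Executing bb from P (initial set {s0}):
  [1] b ⇒ {s2}
  [2] b ⇒ {s3}
  P completes σ.
Executing bb from Q (initial set {t0}):
  [1] b ⇒ {t2}
  [2] b ⇒ ∅ (Q stuck)

bb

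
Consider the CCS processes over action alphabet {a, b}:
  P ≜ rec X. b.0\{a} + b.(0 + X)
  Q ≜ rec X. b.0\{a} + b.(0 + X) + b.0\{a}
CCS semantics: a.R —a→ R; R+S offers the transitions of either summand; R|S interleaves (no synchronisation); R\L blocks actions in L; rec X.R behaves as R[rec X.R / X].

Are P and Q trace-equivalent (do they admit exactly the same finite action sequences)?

traces(P) = traces(Q)

Reachable graph of P (3 states):
  s0 = rec X. b.0\{a} + b.(0 + X) has moves —b→ s1, —b→ s2
  s1 = 0 + (rec X. b.0\{a} + b.(0 + X)) has moves —b→ s1, —b→ s2
  s2 = 0\{a} has moves (no moves)
Reachable graph of Q (3 states):
  t0 = rec X. b.0\{a} + b.(0 + X) + b.0\{a} has moves —b→ t1, —b→ t2
  t1 = 0 + (rec X. b.0\{a} + b.(0 + X) + b.0\{a}) has moves —b→ t1, —b→ t2
  t2 = 0\{a} has moves (no moves)
Partition-refinement fixed point:
  B0 = {s0, s1, t0, t1}
  B1 = {s2, t2}
s0 ∈ B0, t0 ∈ B0 → same block
Bisimilar ⇒ trace-equivalent.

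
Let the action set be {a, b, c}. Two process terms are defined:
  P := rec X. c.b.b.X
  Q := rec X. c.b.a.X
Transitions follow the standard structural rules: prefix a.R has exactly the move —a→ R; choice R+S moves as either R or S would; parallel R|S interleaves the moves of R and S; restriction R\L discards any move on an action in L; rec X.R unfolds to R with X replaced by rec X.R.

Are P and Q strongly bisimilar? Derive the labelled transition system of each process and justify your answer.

P ≁ Q

LTS(P): 3 reachable states
  u0 = rec X. c.b.b.X → —c→ u1
  u1 = b.b.(rec X. c.b.b.X) → —b→ u2
  u2 = b.(rec X. c.b.b.X) → —b→ u0
LTS(Q): 3 reachable states
  v0 = rec X. c.b.a.X → —c→ v1
  v1 = b.a.(rec X. c.b.a.X) → —b→ v2
  v2 = a.(rec X. c.b.a.X) → —a→ v0
Partition-refinement fixed point:
  B0 = {u0}
  B1 = {u1}
  B2 = {u2}
  B3 = {v0}
  B4 = {v1}
  B5 = {v2}
u0 ∈ B0, v0 ∈ B3 → different blocks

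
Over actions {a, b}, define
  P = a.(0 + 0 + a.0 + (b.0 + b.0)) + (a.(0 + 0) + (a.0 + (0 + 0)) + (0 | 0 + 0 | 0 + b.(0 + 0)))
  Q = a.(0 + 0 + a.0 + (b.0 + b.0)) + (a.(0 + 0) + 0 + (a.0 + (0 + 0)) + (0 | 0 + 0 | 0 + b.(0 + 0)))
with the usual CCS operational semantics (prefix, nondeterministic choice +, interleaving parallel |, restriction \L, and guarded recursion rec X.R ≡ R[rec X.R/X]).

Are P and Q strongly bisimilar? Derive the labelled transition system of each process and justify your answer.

P's transition system — 4 states:
  u0 = a.(0 + 0 + a.0 + (b.0 + b.0)) + (a.(0 + 0) + (a.0 + (0 + 0)) + (0 | 0 + 0 | 0 + b.(0 + 0))) :: -a-> u1, -a-> u2, -a-> u3, -b-> u2
  u1 = 0 :: deadlocked
  u2 = 0 + 0 :: deadlocked
  u3 = 0 + 0 + a.0 + (b.0 + b.0) :: -a-> u1, -b-> u1
Q's transition system — 4 states:
  v0 = a.(0 + 0 + a.0 + (b.0 + b.0)) + (a.(0 + 0) + 0 + (a.0 + (0 + 0)) + (0 | 0 + 0 | 0 + b.(0 + 0))) :: -a-> v1, -a-> v2, -a-> v3, -b-> v2
  v1 = 0 :: deadlocked
  v2 = 0 + 0 :: deadlocked
  v3 = 0 + 0 + a.0 + (b.0 + b.0) :: -a-> v1, -b-> v1
Partition-refinement fixed point:
  B0 = {u0, v0}
  B1 = {u1, u2, v1, v2}
  B2 = {u3, v3}
u0 ∈ B0, v0 ∈ B0 → same block

bisimilar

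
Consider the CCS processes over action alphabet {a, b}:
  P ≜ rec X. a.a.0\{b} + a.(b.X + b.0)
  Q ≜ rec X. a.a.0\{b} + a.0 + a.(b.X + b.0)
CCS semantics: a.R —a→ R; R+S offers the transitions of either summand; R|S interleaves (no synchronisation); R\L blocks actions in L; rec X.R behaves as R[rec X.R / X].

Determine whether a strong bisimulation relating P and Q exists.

P's transition system — 5 states:
  s0 = rec X. a.a.0\{b} + a.(b.X + b.0) | --a--▸ s1, --a--▸ s2
  s1 = a.0\{b} | --a--▸ s3
  s2 = b.(rec X. a.a.0\{b} + a.(b.X + b.0)) + b.0 | --b--▸ s0, --b--▸ s4
  s3 = 0\{b} | stopped
  s4 = 0 | stopped
Q's transition system — 5 states:
  t0 = rec X. a.a.0\{b} + a.0 + a.(b.X + b.0) | --a--▸ t1, --a--▸ t2, --a--▸ t3
  t1 = 0 | stopped
  t2 = a.0\{b} | --a--▸ t4
  t3 = b.(rec X. a.a.0\{b} + a.0 + a.(b.X + b.0)) + b.0 | --b--▸ t0, --b--▸ t1
  t4 = 0\{b} | stopped
Bisimilarity quotient blocks:
  B0 = {s0}
  B1 = {s2}
  B2 = {s3, s4, t1, t4}
  B3 = {s1, t2}
  B4 = {t0}
  B5 = {t3}
s0 ∈ B0, t0 ∈ B4 → different blocks

not bisimilar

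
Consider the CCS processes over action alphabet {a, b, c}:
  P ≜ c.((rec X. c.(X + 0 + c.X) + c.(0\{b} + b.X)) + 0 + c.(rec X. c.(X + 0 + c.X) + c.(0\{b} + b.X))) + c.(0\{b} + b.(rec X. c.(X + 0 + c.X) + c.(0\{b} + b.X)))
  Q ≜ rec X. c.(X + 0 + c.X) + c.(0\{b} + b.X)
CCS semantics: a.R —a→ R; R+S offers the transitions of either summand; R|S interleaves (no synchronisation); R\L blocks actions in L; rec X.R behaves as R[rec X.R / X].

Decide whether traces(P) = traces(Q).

YES

Reachable graph of P (4 states):
  u0 = c.((rec X. c.(X + 0 + c.X) + c.(0\{b} + b.X)) + 0 + c.(rec X. c.(X + 0 + c.X) + c.(0\{b} + b.X))) + c.(0\{b} + b.(rec X. c.(X + 0 + c.X) + c.(0\{b} + b.X))) ⊢ —c→ u1, —c→ u2
  u1 = (rec X. c.(X + 0 + c.X) + c.(0\{b} + b.X)) + 0 + c.(rec X. c.(X + 0 + c.X) + c.(0\{b} + b.X)) ⊢ —c→ u1, —c→ u2, —c→ u3
  u2 = 0\{b} + b.(rec X. c.(X + 0 + c.X) + c.(0\{b} + b.X)) ⊢ —b→ u3
  u3 = rec X. c.(X + 0 + c.X) + c.(0\{b} + b.X) ⊢ —c→ u1, —c→ u2
Reachable graph of Q (3 states):
  v0 = rec X. c.(X + 0 + c.X) + c.(0\{b} + b.X) ⊢ —c→ v1, —c→ v2
  v1 = (rec X. c.(X + 0 + c.X) + c.(0\{b} + b.X)) + 0 + c.(rec X. c.(X + 0 + c.X) + c.(0\{b} + b.X)) ⊢ —c→ v0, —c→ v1, —c→ v2
  v2 = 0\{b} + b.(rec X. c.(X + 0 + c.X) + c.(0\{b} + b.X)) ⊢ —b→ v0
Partition-refinement fixed point:
  B0 = {u0, u1, u3, v0, v1}
  B1 = {u2, v2}
u0 ∈ B0, v0 ∈ B0 → same block
Bisimilar ⇒ trace-equivalent.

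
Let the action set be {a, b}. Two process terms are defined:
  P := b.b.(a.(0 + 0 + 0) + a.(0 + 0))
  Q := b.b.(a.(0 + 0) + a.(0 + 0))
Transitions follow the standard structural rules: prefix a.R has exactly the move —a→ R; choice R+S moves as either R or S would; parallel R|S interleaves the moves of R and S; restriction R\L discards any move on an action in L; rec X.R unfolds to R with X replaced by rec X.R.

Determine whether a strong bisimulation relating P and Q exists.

bisimilar

Reachable graph of P (5 states):
  u0 = b.b.(a.(0 + 0 + 0) + a.(0 + 0)) :: -b-> u1
  u1 = b.(a.(0 + 0 + 0) + a.(0 + 0)) :: -b-> u2
  u2 = a.(0 + 0 + 0) + a.(0 + 0) :: -a-> u3, -a-> u4
  u3 = 0 + 0 :: deadlocked
  u4 = 0 + 0 + 0 :: deadlocked
Reachable graph of Q (4 states):
  v0 = b.b.(a.(0 + 0) + a.(0 + 0)) :: -b-> v1
  v1 = b.(a.(0 + 0) + a.(0 + 0)) :: -b-> v2
  v2 = a.(0 + 0) + a.(0 + 0) :: -a-> v3
  v3 = 0 + 0 :: deadlocked
Partition-refinement fixed point:
  B0 = {u0, v0}
  B1 = {u1, v1}
  B2 = {u2, v2}
  B3 = {u3, u4, v3}
u0 ∈ B0, v0 ∈ B0 → same block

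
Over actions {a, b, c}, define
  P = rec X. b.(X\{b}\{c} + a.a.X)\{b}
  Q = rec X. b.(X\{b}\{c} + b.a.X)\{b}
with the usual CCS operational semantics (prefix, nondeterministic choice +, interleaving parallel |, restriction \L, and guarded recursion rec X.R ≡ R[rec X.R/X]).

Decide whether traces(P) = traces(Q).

NO — witness ⟨ba⟩

P's transition system — 4 states:
  p0 = rec X. b.(X\{b}\{c} + a.a.X)\{b} → --b--▸ p1
  p1 = ((rec X. b.(X\{b}\{c} + a.a.X)\{b})\{b}\{c} + a.a.(rec X. b.(X\{b}\{c} + a.a.X)\{b}))\{b} → --a--▸ p2
  p2 = (a.(rec X. b.(X\{b}\{c} + a.a.X)\{b}))\{b} → --a--▸ p3
  p3 = (rec X. b.(X\{b}\{c} + a.a.X)\{b})\{b} → (no moves)
Q's transition system — 2 states:
  q0 = rec X. b.(X\{b}\{c} + b.a.X)\{b} → --b--▸ q1
  q1 = ((rec X. b.(X\{b}\{c} + b.a.X)\{b})\{b}\{c} + b.a.(rec X. b.(X\{b}\{c} + b.a.X)\{b}))\{b} → (no moves)
Run σ = ⟨ba⟩ on P: start {p0}
  step 1 (b): {p1}
  step 2 (a): {p2}
  — P admits the full trace.
Run σ = ⟨ba⟩ on Q: start {q0}
  step 1 (b): {q1}
  step 2 (a): ∅  — Q cannot continue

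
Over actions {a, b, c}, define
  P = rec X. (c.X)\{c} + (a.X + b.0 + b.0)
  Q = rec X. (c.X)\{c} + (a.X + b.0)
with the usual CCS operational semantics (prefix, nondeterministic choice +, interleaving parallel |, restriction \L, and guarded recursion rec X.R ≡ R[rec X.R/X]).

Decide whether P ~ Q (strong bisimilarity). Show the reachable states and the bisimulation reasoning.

YES

Reachable graph of P (2 states):
  u0 = rec X. (c.X)\{c} + (a.X + b.0 + b.0) | =a=> u0, =b=> u1
  u1 = 0 | deadlocked
Reachable graph of Q (2 states):
  v0 = rec X. (c.X)\{c} + (a.X + b.0) | =a=> v0, =b=> v1
  v1 = 0 | deadlocked
Coarsest stable partition (strong bisimilarity classes):
  B0 = {u0, v0}
  B1 = {u1, v1}
u0 ∈ B0, v0 ∈ B0 → same block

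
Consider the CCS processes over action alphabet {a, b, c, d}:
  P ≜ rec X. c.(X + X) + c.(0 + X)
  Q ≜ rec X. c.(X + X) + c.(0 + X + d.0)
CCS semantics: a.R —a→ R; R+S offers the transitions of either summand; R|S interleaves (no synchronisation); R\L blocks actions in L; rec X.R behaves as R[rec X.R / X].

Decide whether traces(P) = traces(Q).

traces(P) ≠ traces(Q) — witness ⟨cd⟩

P's transition system — 3 states:
  u0 = rec X. c.(X + X) + c.(0 + X) → —c→ u1, —c→ u2
  u1 = (rec X. c.(X + X) + c.(0 + X)) + (rec X. c.(X + X) + c.(0 + X)) → —c→ u1, —c→ u2
  u2 = 0 + (rec X. c.(X + X) + c.(0 + X)) → —c→ u1, —c→ u2
Q's transition system — 4 states:
  v0 = rec X. c.(X + X) + c.(0 + X + d.0) → —c→ v1, —c→ v2
  v1 = (rec X. c.(X + X) + c.(0 + X + d.0)) + (rec X. c.(X + X) + c.(0 + X + d.0)) → —c→ v1, —c→ v2
  v2 = 0 + (rec X. c.(X + X) + c.(0 + X + d.0)) + d.0 → —c→ v1, —c→ v2, —d→ v3
  v3 = 0 → ∅
Executing cd from Q (initial set {v0}):
  after c @ step 1: {v1, v2}
  after d @ step 2: {v3}
  — Q admits the full trace.
Executing cd from P (initial set {u0}):
  after c @ step 1: {u1, u2}
  after d @ step 2: ∅ (P stuck)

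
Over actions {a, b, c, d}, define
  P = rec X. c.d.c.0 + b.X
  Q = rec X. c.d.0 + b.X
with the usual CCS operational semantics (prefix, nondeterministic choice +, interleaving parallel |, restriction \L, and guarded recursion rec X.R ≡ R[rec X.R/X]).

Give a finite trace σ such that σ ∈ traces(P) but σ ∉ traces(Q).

P's transition system — 4 states:
  m0 = rec X. c.d.c.0 + b.X has moves —b→ m0, —c→ m1
  m1 = d.c.0 has moves —d→ m2
  m2 = c.0 has moves —c→ m3
  m3 = 0 has moves deadlocked
Q's transition system — 3 states:
  n0 = rec X. c.d.0 + b.X has moves —b→ n0, —c→ n1
  n1 = d.0 has moves —d→ n2
  n2 = 0 has moves deadlocked
Run σ = ⟨cdc⟩ on P: start {m0}
  step 1 (c): {m1}
  step 2 (d): {m2}
  step 3 (c): {m3}
  P completes σ.
Run σ = ⟨cdc⟩ on Q: start {n0}
  step 1 (c): {n1}
  step 2 (d): {n2}
  step 3 (c): ∅ (Q stuck)

cdc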